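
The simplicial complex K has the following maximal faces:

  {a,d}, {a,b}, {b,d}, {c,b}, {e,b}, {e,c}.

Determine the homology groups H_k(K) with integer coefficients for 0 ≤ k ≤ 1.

H_0 ≅ Z,  H_1 ≅ Z^2.

Order the vertices as a < b < c < d < e. Listing each simplex with vertices in this order, K has dimension 1 with simplices:

  0-simplices (5): a, b, c, d, e
  1-simplices (6): ab, ad, bc, bd, be, ce

giving chain groups C_0 ≅ Z^5, C_1 ≅ Z^6.

Boundary ∂_1: C_1 → C_0 maps an edge to its endpoints' difference, ∂[p,q] = q − p.
The 5×6 boundary matrix has rank 4 and Smith normal form diag(1,1,1,1).

Now H_k = ker ∂_k / im ∂_{k+1}, so:

  H_0: rank C_0 − rank ∂_1 = 5 − 4 = 1, and the invariant factors of ∂_1 are all 1, so H_0 ≅ Z.
  H_1: rank ker ∂_1 − rank ∂_2 = (6 − 4) − 0 = 2, and there is no ∂_2, so H_1 ≅ Z^2.

As a check, the Euler characteristic is 5 − 6 = -1, which agrees with 1 − 2 = -1.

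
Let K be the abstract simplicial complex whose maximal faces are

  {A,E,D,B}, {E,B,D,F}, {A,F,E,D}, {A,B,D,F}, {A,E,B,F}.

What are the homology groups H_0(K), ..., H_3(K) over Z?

H_0 = Z,  H_1 = 0,  H_2 = 0,  H_3 = Z.

Order the vertices as A < B < D < E < F. Listing each simplex with vertices in this order, K has dimension 3 with simplices:

  0-simplices (5): A, B, D, E, F
  1-simplices (10): AB, AD, AE, AF, BD, BE, BF, DE, DF, EF
  2-simplices (10): ABD, ABE, ABF, ADE, ADF, AEF, BDE, BDF, BEF, DEF
  3-simplices (5): ABDE, ABDF, ABEF, ADEF, BDEF

so the chain groups are C_0 ≅ Z^5, C_1 ≅ Z^10, C_2 ≅ Z^10, C_3 ≅ Z^5.

The boundary map ∂_1: C_1 → C_0 sends each edge [p,q] (with p < q) to q − p.
This gives a 5×10 integer matrix of rank 4; reducing to Smith normal form yields diagonal entries (1,1,1,1).

Boundary ∂_2: C_2 → C_1 maps a triangle to the signed sum of its edges. For instance
  ∂BDF = DF − BF + BD,
  ∂ABF = BF − AF + AB.
This gives a 10×10 integer matrix of rank 6; reducing to Smith normal form yields diagonal entries (1,1,1,1,1,1).

The boundary map ∂_3: C_3 → C_2 sends each 3-simplex σ to the alternating sum Σ_i (−1)^i (σ with its i-th vertex removed). For instance
  ∂ADEF = DEF − AEF + ADF − ADE,
  ∂ABDE = BDE − ADE + ABE − ABD.
The 10×5 boundary matrix has rank 4 and Smith normal form diag(1,1,1,1).

From H_k ≅ ker(∂_k) / im(∂_{k+1}) we obtain:

  H_0: rank C_0 − rank ∂_1 = 5 − 4 = 1, and the invariant factors of ∂_1 are all 1, so H_0 ≅ Z.
  H_1: rank ker ∂_1 − rank ∂_2 = (10 − 4) − 6 = 0, and the invariant factors of ∂_2 are all 1, so H_1 ≅ 0.
  H_2: rank ker ∂_2 − rank ∂_3 = (10 − 6) − 4 = 0, and the invariant factors of ∂_3 are all 1, so H_2 ≅ 0.
  H_3: rank ker ∂_3 − rank ∂_4 = (5 − 4) − 0 = 1, and there is no ∂_4, so H_3 ≅ Z.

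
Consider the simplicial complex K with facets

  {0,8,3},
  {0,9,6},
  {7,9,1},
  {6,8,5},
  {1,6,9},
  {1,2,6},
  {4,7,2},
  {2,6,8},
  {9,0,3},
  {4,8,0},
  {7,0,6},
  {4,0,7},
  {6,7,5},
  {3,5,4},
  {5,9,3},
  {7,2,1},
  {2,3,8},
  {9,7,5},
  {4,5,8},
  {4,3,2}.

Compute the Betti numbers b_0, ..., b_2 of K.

Fix the vertex order 0 < 1 < 2 < 3 < 4 < 5 < 6 < 7 < 8 < 9 and write every simplex with vertices in increasing order. Then dim K = 2 and the simplices of K are:

  0-simplices (10): [0], [1], [2], [3], [4], [5], [6], [7], [8], [9]
  1-simplices (30): (30 of them)
  2-simplices (20): (20 of them)

so the chain groups are C_0 ≅ Z^10, C_1 ≅ Z^30, C_2 ≅ Z^20.

∂_1: C_1 → C_0 is given by ∂[p,q] = [q] − [p].
As a 10×30 matrix over Z this has rank 9, with invariant factors (1,1,1,1,1,1,1,1,1).

The boundary map ∂_2: C_2 → C_1 acts by ∂[p,q,r] = [q,r] − [p,r] + [p,q]. For instance
  ∂[2,4,7] = [4,7] − [2,7] + [2,4],
  ∂[1,2,6] = [2,6] − [1,6] + [1,2].
As a 30×20 matrix over Z this has rank 20, with invariant factors (1,1,1,1,1,1,1,1,1,1,1,1,1,1,1,1,1,1,1,2).

Computing H_k = (kernel of ∂_k) / (image of ∂_{k+1}):

  H_0: rank C_0 − rank ∂_1 = 10 − 9 = 1, and the invariant factors of ∂_1 are all 1, so H_0 = Z.
  H_1: rank ker ∂_1 − rank ∂_2 = (30 − 9) − 20 = 1, and ∂_2 has invariant factor 2 > 1, so H_1 = Z ⊕ Z/2.
  H_2: rank ker ∂_2 − rank ∂_3 = (20 − 20) − 0 = 0, and there is no ∂_3, so H_2 = 0.

Hence the Betti numbers are b_0 = 1, b_1 = 1, b_2 = 0.

b_0 = 1, b_1 = 1, b_2 = 0.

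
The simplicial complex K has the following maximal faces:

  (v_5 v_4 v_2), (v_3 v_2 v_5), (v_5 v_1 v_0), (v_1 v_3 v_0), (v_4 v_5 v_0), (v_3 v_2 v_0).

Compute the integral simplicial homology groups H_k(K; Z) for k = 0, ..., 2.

Fix the vertex order v_0 < v_1 < v_2 < v_3 < v_4 < v_5 and write every simplex with vertices in increasing order. Then dim K = 2 and the simplices of K are:

  0-simplices (6): [v_0], [v_1], [v_2], [v_3], [v_4], [v_5]
  1-simplices (12): [v_0,v_1], [v_0,v_2], [v_0,v_3], [v_0,v_4], [v_0,v_5], [v_1,v_3], [v_1,v_5], [v_2,v_3], [v_2,v_4], [v_2,v_5], [v_3,v_5], [v_4,v_5]
  2-simplices (6): [v_0,v_1,v_3], [v_0,v_1,v_5], [v_0,v_2,v_3], [v_0,v_4,v_5], [v_2,v_3,v_5], [v_2,v_4,v_5]

Hence C_0 ≅ Z^6, C_1 ≅ Z^12, C_2 ≅ Z^6.

Boundary ∂_1: C_1 → C_0 is given by ∂[p,q] = [q] − [p].
The 6×12 boundary matrix has rank 5 and Smith normal form diag(1,1,1,1,1).

The boundary map ∂_2: C_2 → C_1 acts by ∂[p,q,r] = [q,r] − [p,r] + [p,q]. For instance
  ∂[v_0,v_2,v_3] = [v_2,v_3] − [v_0,v_3] + [v_0,v_2],
  ∂[v_0,v_1,v_5] = [v_1,v_5] − [v_0,v_5] + [v_0,v_1].
The resulting 12×6 matrix has rank 6, and its Smith normal form has invariant factors (1,1,1,1,1,1).

Computing H_k = (kernel of ∂_k) / (image of ∂_{k+1}):

  H_0: rank C_0 − rank ∂_1 = 6 − 5 = 1, and the invariant factors of ∂_1 are all 1, so H_0 = Z.
  H_1: rank ker ∂_1 − rank ∂_2 = (12 − 5) − 6 = 1, and the invariant factors of ∂_2 are all 1, so H_1 = Z.
  H_2: rank ker ∂_2 − rank ∂_3 = (6 − 6) − 0 = 0, and there is no ∂_3, so H_2 = 0.

H_0 = Z,  H_1 = Z,  H_2 = 0.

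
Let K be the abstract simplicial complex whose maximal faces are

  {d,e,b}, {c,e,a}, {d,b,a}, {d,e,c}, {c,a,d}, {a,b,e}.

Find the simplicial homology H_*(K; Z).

H_0 = Z,  H_1 = 0,  H_2 = Z.

We work with the vertex ordering a < b < c < d < e. The simplices of K, each written with vertices in increasing order, are:

  0-simplices (5): a, b, c, d, e
  1-simplices (9): ab, ac, ad, ae, bd, be, cd, ce, de
  2-simplices (6): abd, abe, acd, ace, bde, cde

so the chain groups are C_0 ≅ Z^5, C_1 ≅ Z^9, C_2 ≅ Z^6.

∂_1: C_1 → C_0 maps an edge to its endpoints' difference, ∂[p,q] = q − p.
As a 5×9 matrix over Z this has rank 4, with invariant factors (1,1,1,1).

∂_2: C_2 → C_1 sends each 2-simplex [p,q,r] to [q,r] − [p,r] + [p,q]. For instance
  ∂acd = cd − ad + ac,
  ∂abd = bd − ad + ab.
As a 9×6 matrix over Z this has rank 5, with invariant factors (1,1,1,1,1).

Now H_k = ker ∂_k / im ∂_{k+1}, so:

  H_0: rank C_0 − rank ∂_1 = 5 − 4 = 1, and the invariant factors of ∂_1 are all 1, so H_0 ≅ Z.
  H_1: rank ker ∂_1 − rank ∂_2 = (9 − 4) − 5 = 0, and the invariant factors of ∂_2 are all 1, so H_1 ≅ 0.
  H_2: rank ker ∂_2 − rank ∂_3 = (6 − 5) − 0 = 1, and there is no ∂_3, so H_2 ≅ Z.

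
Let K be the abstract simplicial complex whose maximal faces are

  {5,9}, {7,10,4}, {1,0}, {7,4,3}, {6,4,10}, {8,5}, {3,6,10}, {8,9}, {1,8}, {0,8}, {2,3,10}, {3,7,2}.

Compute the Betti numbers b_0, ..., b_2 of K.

b_0 = 2, b_1 = 3, b_2 = 0.

Order the vertices as 0 < 1 < 2 < 3 < 4 < 5 < 6 < 7 < 8 < 9 < 10. Listing each simplex with vertices in this order, K has dimension 2 with simplices:

  0-simplices (11): [0], [1], [2], [3], [4], [5], [6], [7], [8], [9], [10]
  1-simplices (18): [0,1], [0,8], [1,8], [2,3], [2,7], [2,10], [3,4], [3,6], [3,7], [3,10], [4,6], [4,7], [4,10], [5,8], [5,9], [6,10], [7,10], [8,9]
  2-simplices (6): [2,3,7], [2,3,10], [3,4,7], [3,6,10], [4,6,10], [4,7,10]

so the chain groups are C_0 ≅ Z^11, C_1 ≅ Z^18, C_2 ≅ Z^6.

∂_1: C_1 → C_0 maps an edge to its endpoints' difference, ∂[p,q] = q − p.
This gives a 11×18 integer matrix of rank 9; reducing to Smith normal form yields diagonal entries (1,1,1,1,1,1,1,1,1).

∂_2: C_2 → C_1 sends each 2-simplex [p,q,r] to [q,r] − [p,r] + [p,q]. For instance
  ∂[3,4,7] = [4,7] − [3,7] + [3,4],
  ∂[4,7,10] = [7,10] − [4,10] + [4,7].
The 18×6 boundary matrix has rank 6 and Smith normal form diag(1,1,1,1,1,1).

Computing H_k = (kernel of ∂_k) / (image of ∂_{k+1}):

  H_0: rank C_0 − rank ∂_1 = 11 − 9 = 2, and the invariant factors of ∂_1 are all 1, so H_0 ≅ Z^2.
  H_1: rank ker ∂_1 − rank ∂_2 = (18 − 9) − 6 = 3, and the invariant factors of ∂_2 are all 1, so H_1 ≅ Z^3.
  H_2: rank ker ∂_2 − rank ∂_3 = (6 − 6) − 0 = 0, and there is no ∂_3, so H_2 ≅ 0.

(K is a triangulation of the disjoint union of the cylinder S^1 x I and a wedge of 2 circles.)

Hence the Betti numbers are b_0 = 2, b_1 = 3, b_2 = 0.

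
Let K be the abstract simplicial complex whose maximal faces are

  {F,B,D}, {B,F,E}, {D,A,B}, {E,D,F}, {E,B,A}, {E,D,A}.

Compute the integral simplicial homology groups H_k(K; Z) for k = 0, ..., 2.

H_0 = Z,  H_1 = 0,  H_2 = Z.

We work with the vertex ordering A < B < D < E < F. The simplices of K, each written with vertices in increasing order, are:

  0-simplices (5): A, B, D, E, F
  1-simplices (9): AB, AD, AE, BD, BE, BF, DE, DF, EF
  2-simplices (6): ABD, ABE, ADE, BDF, BEF, DEF

giving chain groups C_0 ≅ Z^5, C_1 ≅ Z^9, C_2 ≅ Z^6.

Boundary ∂_1: C_1 → C_0 maps an edge to its endpoints' difference, ∂[p,q] = q − p.
This gives a 5×9 integer matrix of rank 4; reducing to Smith normal form yields diagonal entries (1,1,1,1).

Boundary ∂_2: C_2 → C_1 sends each 2-simplex [p,q,r] to [q,r] − [p,r] + [p,q]. For instance
  ∂ADE = DE − AE + AD,
  ∂DEF = EF − DF + DE.
This gives a 9×6 integer matrix of rank 5; reducing to Smith normal form yields diagonal entries (1,1,1,1,1).

From H_k ≅ ker(∂_k) / im(∂_{k+1}) we obtain:

  H_0: rank C_0 − rank ∂_1 = 5 − 4 = 1, and the invariant factors of ∂_1 are all 1, so H_0 = Z.
  H_1: rank ker ∂_1 − rank ∂_2 = (9 − 4) − 5 = 0, and the invariant factors of ∂_2 are all 1, so H_1 = 0.
  H_2: rank ker ∂_2 − rank ∂_3 = (6 − 5) − 0 = 1, and there is no ∂_3, so H_2 = Z.

As a check, the Euler characteristic is 5 − 9 + 6 = 2, which agrees with 1 − 0 + 1 = 2.
(K is a triangulation of the 2-sphere S^2.)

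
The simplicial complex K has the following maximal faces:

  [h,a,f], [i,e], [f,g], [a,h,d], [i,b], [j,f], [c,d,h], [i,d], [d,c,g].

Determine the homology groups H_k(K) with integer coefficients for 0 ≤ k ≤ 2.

Take the total order a < b < c < d < e < f < g < h < i < j on the vertex set. Then K (dimension 2) consists of the simplices:

  0-simplices (10): a, b, c, d, e, f, g, h, i, j
  1-simplices (14): ad, af, ah, bi, cd, cg, ch, dg, dh, di, ei, fg, fh, fj
  2-simplices (4): adh, afh, cdg, cdh

giving chain groups C_0 ≅ Z^10, C_1 ≅ Z^14, C_2 ≅ Z^4.

The boundary map ∂_1: C_1 → C_0 sends each edge [p,q] (with p < q) to q − p. For instance
  ∂dg = g − d.
The resulting 10×14 matrix has rank 9, and its Smith normal form has invariant factors (1,1,1,1,1,1,1,1,1).

Boundary ∂_2: C_2 → C_1 sends each 2-simplex [p,q,r] to [q,r] − [p,r] + [p,q]. For instance
  ∂adh = dh − ah + ad,
  ∂cdh = dh − ch + cd.
This gives a 14×4 integer matrix of rank 4; reducing to Smith normal form yields diagonal entries (1,1,1,1).

Now H_k = ker ∂_k / im ∂_{k+1}, so:

  H_0: rank C_0 − rank ∂_1 = 10 − 9 = 1, and the invariant factors of ∂_1 are all 1, so H_0 ≅ Z.
  H_1: rank ker ∂_1 − rank ∂_2 = (14 − 9) − 4 = 1, and the invariant factors of ∂_2 are all 1, so H_1 ≅ Z.
  H_2: rank ker ∂_2 − rank ∂_3 = (4 − 4) − 0 = 0, and there is no ∂_3, so H_2 ≅ 0.

H_0 = Z,  H_1 = Z,  H_2 = 0.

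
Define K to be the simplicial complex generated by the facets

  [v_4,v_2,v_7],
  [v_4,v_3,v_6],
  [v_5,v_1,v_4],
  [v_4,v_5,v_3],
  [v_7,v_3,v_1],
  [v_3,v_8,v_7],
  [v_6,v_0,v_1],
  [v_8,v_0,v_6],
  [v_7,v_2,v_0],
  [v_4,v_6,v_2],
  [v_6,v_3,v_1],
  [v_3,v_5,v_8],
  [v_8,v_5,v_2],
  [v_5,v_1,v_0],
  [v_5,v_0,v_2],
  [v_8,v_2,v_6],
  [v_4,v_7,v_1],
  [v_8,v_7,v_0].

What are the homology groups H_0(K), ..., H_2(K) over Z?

H_0 = Z,  H_1 = Z ⊕ Z/2,  H_2 = 0.

Order the vertices as v_0 < v_1 < v_2 < v_3 < v_4 < v_5 < v_6 < v_7 < v_8. Listing each simplex with vertices in this order, K has dimension 2 with simplices:

  0-simplices (9): [v_0], [v_1], [v_2], [v_3], [v_4], [v_5], [v_6], [v_7], [v_8]
  1-simplices (27): (27 of them)
  2-simplices (18): (18 of them)

giving chain groups C_0 ≅ Z^9, C_1 ≅ Z^27, C_2 ≅ Z^18.

The boundary map ∂_1: C_1 → C_0 maps an edge to its endpoints' difference, ∂[p,q] = q − p. For instance
  ∂[v_1,v_4] = [v_4] − [v_1].
This gives a 9×27 integer matrix of rank 8; reducing to Smith normal form yields diagonal entries (1,1,1,1,1,1,1,1).

Boundary ∂_2: C_2 → C_1 maps a triangle to the signed sum of its edges. For instance
  ∂[v_0,v_1,v_6] = [v_1,v_6] − [v_0,v_6] + [v_0,v_1],
  ∂[v_1,v_3,v_7] = [v_3,v_7] − [v_1,v_7] + [v_1,v_3].
As a 27×18 matrix over Z this has rank 18, with invariant factors (1,1,1,1,1,1,1,1,1,1,1,1,1,1,1,1,1,2).

Now H_k = ker ∂_k / im ∂_{k+1}, so:

  H_0: rank C_0 − rank ∂_1 = 9 − 8 = 1, and the invariant factors of ∂_1 are all 1, so H_0 ≅ Z.
  H_1: rank ker ∂_1 − rank ∂_2 = (27 − 8) − 18 = 1, and ∂_2 has invariant factor 2 > 1, so H_1 ≅ Z ⊕ Z/2.
  H_2: rank ker ∂_2 − rank ∂_3 = (18 − 18) − 0 = 0, and there is no ∂_3, so H_2 ≅ 0.

As a check, the Euler characteristic is 9 − 27 + 18 = 0, which agrees with 1 − 1 + 0 = 0.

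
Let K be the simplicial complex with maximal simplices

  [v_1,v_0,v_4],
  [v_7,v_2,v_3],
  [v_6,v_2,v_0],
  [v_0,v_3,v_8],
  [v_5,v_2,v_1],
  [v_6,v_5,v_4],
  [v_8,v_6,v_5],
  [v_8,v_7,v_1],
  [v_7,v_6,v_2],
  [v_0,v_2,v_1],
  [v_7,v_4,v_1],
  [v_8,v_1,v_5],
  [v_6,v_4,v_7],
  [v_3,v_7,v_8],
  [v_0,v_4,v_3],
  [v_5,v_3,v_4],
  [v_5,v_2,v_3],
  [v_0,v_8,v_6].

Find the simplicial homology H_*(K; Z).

Fix the vertex order v_0 < v_1 < v_2 < v_3 < v_4 < v_5 < v_6 < v_7 < v_8 and write every simplex with vertices in increasing order. Then dim K = 2 and the simplices of K are:

  0-simplices (9): [v_0], [v_1], [v_2], [v_3], [v_4], [v_5], [v_6], [v_7], [v_8]
  1-simplices (27): (27 of them)
  2-simplices (18): (18 of them)

Hence C_0 ≅ Z^9, C_1 ≅ Z^27, C_2 ≅ Z^18.

∂_1: C_1 → C_0 is given by ∂[p,q] = [q] − [p]. For instance
  ∂[v_2,v_3] = [v_3] − [v_2].
The resulting 9×27 matrix has rank 8, and its Smith normal form has invariant factors (1,1,1,1,1,1,1,1).

Boundary ∂_2: C_2 → C_1 maps a triangle to the signed sum of its edges. For instance
  ∂[v_3,v_4,v_5] = [v_4,v_5] − [v_3,v_5] + [v_3,v_4],
  ∂[v_0,v_3,v_4] = [v_3,v_4] − [v_0,v_4] + [v_0,v_3].
This gives a 27×18 integer matrix of rank 17; reducing to Smith normal form yields diagonal entries (1,1,1,1,1,1,1,1,1,1,1,1,1,1,1,1,1).

Reading off H_k = ker ∂_k / im ∂_{k+1}:

  H_0: rank C_0 − rank ∂_1 = 9 − 8 = 1, and the invariant factors of ∂_1 are all 1, so H_0 ≅ Z.
  H_1: rank ker ∂_1 − rank ∂_2 = (27 − 8) − 17 = 2, and the invariant factors of ∂_2 are all 1, so H_1 ≅ Z^2.
  H_2: rank ker ∂_2 − rank ∂_3 = (18 − 17) − 0 = 1, and there is no ∂_3, so H_2 ≅ Z.

H_0 = Z,  H_1 = Z^2,  H_2 = Z.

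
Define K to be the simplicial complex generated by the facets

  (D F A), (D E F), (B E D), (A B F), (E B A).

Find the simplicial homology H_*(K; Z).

H_0 = Z,  H_1 = Z,  H_2 = 0.

Fix the vertex order A < B < D < E < F and write every simplex with vertices in increasing order. Then dim K = 2 and the simplices of K are:

  0-simplices (5): A, B, D, E, F
  1-simplices (10): AB, AD, AE, AF, BD, BE, BF, DE, DF, EF
  2-simplices (5): ABE, ABF, ADF, BDE, DEF

Hence C_0 ≅ Z^5, C_1 ≅ Z^10, C_2 ≅ Z^5.

The boundary map ∂_1: C_1 → C_0 is given by ∂[p,q] = [q] − [p].
The resulting 5×10 matrix has rank 4, and its Smith normal form has invariant factors (1,1,1,1).

The boundary map ∂_2: C_2 → C_1 acts by ∂[p,q,r] = [q,r] − [p,r] + [p,q]. For instance
  ∂BDE = DE − BE + BD,
  ∂ABF = BF − AF + AB.
The resulting 10×5 matrix has rank 5, and its Smith normal form has invariant factors (1,1,1,1,1).

Reading off H_k = ker ∂_k / im ∂_{k+1}:

  H_0: rank C_0 − rank ∂_1 = 5 − 4 = 1, and the invariant factors of ∂_1 are all 1, so H_0 ≅ Z.
  H_1: rank ker ∂_1 − rank ∂_2 = (10 − 4) − 5 = 1, and the invariant factors of ∂_2 are all 1, so H_1 ≅ Z.
  H_2: rank ker ∂_2 − rank ∂_3 = (5 − 5) − 0 = 0, and there is no ∂_3, so H_2 ≅ 0.

(K is a triangulation of the Möbius band.)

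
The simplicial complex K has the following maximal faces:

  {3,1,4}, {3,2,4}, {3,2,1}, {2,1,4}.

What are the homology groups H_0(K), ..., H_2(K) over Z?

We work with the vertex ordering 1 < 2 < 3 < 4. The simplices of K, each written with vertices in increasing order, are:

  0-simplices (4): [1], [2], [3], [4]
  1-simplices (6): [1,2], [1,3], [1,4], [2,3], [2,4], [3,4]
  2-simplices (4): [1,2,3], [1,2,4], [1,3,4], [2,3,4]

so the chain groups are C_0 ≅ Z^4, C_1 ≅ Z^6, C_2 ≅ Z^4.

∂_1: C_1 → C_0 maps an edge to its endpoints' difference, ∂[p,q] = q − p. For instance
  ∂[3,4] = [4] − [3].
The 4×6 boundary matrix has rank 3 and Smith normal form diag(1,1,1).

Boundary ∂_2: C_2 → C_1 acts by ∂[p,q,r] = [q,r] − [p,r] + [p,q]. For instance
  ∂[1,2,4] = [2,4] − [1,4] + [1,2],
  ∂[2,3,4] = [3,4] − [2,4] + [2,3].
This gives a 6×4 integer matrix of rank 3; reducing to Smith normal form yields diagonal entries (1,1,1).

From H_k ≅ ker(∂_k) / im(∂_{k+1}) we obtain:

  H_0: rank C_0 − rank ∂_1 = 4 − 3 = 1, and the invariant factors of ∂_1 are all 1, so H_0 = Z.
  H_1: rank ker ∂_1 − rank ∂_2 = (6 − 3) − 3 = 0, and the invariant factors of ∂_2 are all 1, so H_1 = 0.
  H_2: rank ker ∂_2 − rank ∂_3 = (4 − 3) − 0 = 1, and there is no ∂_3, so H_2 = Z.

(K is a triangulation of the 2-sphere S^2.)

H_0 ≅ Z,  H_1 = 0,  H_2 ≅ Z.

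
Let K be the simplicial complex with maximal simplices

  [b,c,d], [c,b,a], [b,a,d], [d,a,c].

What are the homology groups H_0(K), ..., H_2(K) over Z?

Fix the vertex order a < b < c < d and write every simplex with vertices in increasing order. Then dim K = 2 and the simplices of K are:

  0-simplices (4): a, b, c, d
  1-simplices (6): ab, ac, ad, bc, bd, cd
  2-simplices (4): abc, abd, acd, bcd

Hence C_0 ≅ Z^4, C_1 ≅ Z^6, C_2 ≅ Z^4.

Boundary ∂_1: C_1 → C_0 maps an edge to its endpoints' difference, ∂[p,q] = q − p.
As a 4×6 matrix over Z this has rank 3, with invariant factors (1,1,1).

Boundary ∂_2: C_2 → C_1 maps a triangle to the signed sum of its edges. For instance
  ∂bcd = cd − bd + bc,
  ∂abc = bc − ac + ab.
The 6×4 boundary matrix has rank 3 and Smith normal form diag(1,1,1).

Reading off H_k = ker ∂_k / im ∂_{k+1}:

  H_0: rank C_0 − rank ∂_1 = 4 − 3 = 1, and the invariant factors of ∂_1 are all 1, so H_0 = Z.
  H_1: rank ker ∂_1 − rank ∂_2 = (6 − 3) − 3 = 0, and the invariant factors of ∂_2 are all 1, so H_1 = 0.
  H_2: rank ker ∂_2 − rank ∂_3 = (4 − 3) − 0 = 1, and there is no ∂_3, so H_2 = Z.

As a check, the Euler characteristic is 4 − 6 + 4 = 2, which agrees with 1 − 0 + 1 = 2.

H_0 = Z,  H_1 = 0,  H_2 = Z.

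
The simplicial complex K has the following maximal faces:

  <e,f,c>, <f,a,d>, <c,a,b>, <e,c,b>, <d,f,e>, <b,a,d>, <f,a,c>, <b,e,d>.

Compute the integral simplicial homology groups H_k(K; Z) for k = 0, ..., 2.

We work with the vertex ordering a < b < c < d < e < f. The simplices of K, each written with vertices in increasing order, are:

  0-simplices (6): a, b, c, d, e, f
  1-simplices (12): ab, ac, ad, af, bc, bd, be, ce, cf, de, df, ef
  2-simplices (8): abc, abd, acf, adf, bce, bde, cef, def

giving chain groups C_0 ≅ Z^6, C_1 ≅ Z^12, C_2 ≅ Z^8.

The boundary map ∂_1: C_1 → C_0 sends each edge [p,q] (with p < q) to q − p. For instance
  ∂bd = d − b.
The 6×12 boundary matrix has rank 5 and Smith normal form diag(1,1,1,1,1).

Boundary ∂_2: C_2 → C_1 maps a triangle to the signed sum of its edges. For instance
  ∂abc = bc − ac + ab,
  ∂def = ef − df + de.
As a 12×8 matrix over Z this has rank 7, with invariant factors (1,1,1,1,1,1,1).

Reading off H_k = ker ∂_k / im ∂_{k+1}:

  H_0: rank C_0 − rank ∂_1 = 6 − 5 = 1, and the invariant factors of ∂_1 are all 1, so H_0 ≅ Z.
  H_1: rank ker ∂_1 − rank ∂_2 = (12 − 5) − 7 = 0, and the invariant factors of ∂_2 are all 1, so H_1 ≅ 0.
  H_2: rank ker ∂_2 − rank ∂_3 = (8 − 7) − 0 = 1, and there is no ∂_3, so H_2 ≅ Z.

As a check, the Euler characteristic is 6 − 12 + 8 = 2, which agrees with 1 − 0 + 1 = 2.

H_0 ≅ Z,  H_1 = 0,  H_2 ≅ Z.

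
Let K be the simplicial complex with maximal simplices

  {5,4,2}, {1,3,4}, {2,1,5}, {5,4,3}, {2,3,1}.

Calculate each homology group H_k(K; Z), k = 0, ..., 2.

H_0 ≅ Z,  H_1 ≅ Z,  H_2 = 0.

We work with the vertex ordering 1 < 2 < 3 < 4 < 5. The simplices of K, each written with vertices in increasing order, are:

  0-simplices (5): [1], [2], [3], [4], [5]
  1-simplices (10): [1,2], [1,3], [1,4], [1,5], [2,3], [2,4], [2,5], [3,4], [3,5], [4,5]
  2-simplices (5): [1,2,3], [1,2,5], [1,3,4], [2,4,5], [3,4,5]

Hence C_0 ≅ Z^5, C_1 ≅ Z^10, C_2 ≅ Z^5.

The boundary map ∂_1: C_1 → C_0 maps an edge to its endpoints' difference, ∂[p,q] = q − p. For instance
  ∂[1,5] = [5] − [1].
This gives a 5×10 integer matrix of rank 4; reducing to Smith normal form yields diagonal entries (1,1,1,1).

∂_2: C_2 → C_1 sends each 2-simplex [p,q,r] to [q,r] − [p,r] + [p,q]. For instance
  ∂[1,3,4] = [3,4] − [1,4] + [1,3],
  ∂[2,4,5] = [4,5] − [2,5] + [2,4].
As a 10×5 matrix over Z this has rank 5, with invariant factors (1,1,1,1,1).

Computing H_k = (kernel of ∂_k) / (image of ∂_{k+1}):

  H_0: rank C_0 − rank ∂_1 = 5 − 4 = 1, and the invariant factors of ∂_1 are all 1, so H_0 ≅ Z.
  H_1: rank ker ∂_1 − rank ∂_2 = (10 − 4) − 5 = 1, and the invariant factors of ∂_2 are all 1, so H_1 ≅ Z.
  H_2: rank ker ∂_2 − rank ∂_3 = (5 − 5) − 0 = 0, and there is no ∂_3, so H_2 ≅ 0.

(K is a triangulation of the Möbius band.)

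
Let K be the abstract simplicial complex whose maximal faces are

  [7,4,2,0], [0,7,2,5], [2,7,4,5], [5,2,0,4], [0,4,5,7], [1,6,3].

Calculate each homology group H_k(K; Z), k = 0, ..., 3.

Take the total order 0 < 1 < 2 < 3 < 4 < 5 < 6 < 7 on the vertex set. Then K (dimension 3) consists of the simplices:

  0-simplices (8): [0], [1], [2], [3], [4], [5], [6], [7]
  1-simplices (13): [0,2], [0,4], [0,5], [0,7], [1,3], [1,6], [2,4], [2,5], [2,7], [3,6], [4,5], [4,7], [5,7]
  2-simplices (11): [0,2,4], [0,2,5], [0,2,7], [0,4,5], [0,4,7], [0,5,7], [1,3,6], [2,4,5], [2,4,7], [2,5,7], [4,5,7]
  3-simplices (5): [0,2,4,5], [0,2,4,7], [0,2,5,7], [0,4,5,7], [2,4,5,7]

so the chain groups are C_0 ≅ Z^8, C_1 ≅ Z^13, C_2 ≅ Z^11, C_3 ≅ Z^5.

∂_1: C_1 → C_0 is given by ∂[p,q] = [q] − [p]. For instance
  ∂[0,2] = [2] − [0].
This gives a 8×13 integer matrix of rank 6; reducing to Smith normal form yields diagonal entries (1,1,1,1,1,1).

∂_2: C_2 → C_1 maps a triangle to the signed sum of its edges. For instance
  ∂[2,4,5] = [4,5] − [2,5] + [2,4],
  ∂[0,5,7] = [5,7] − [0,7] + [0,5].
As a 13×11 matrix over Z this has rank 7, with invariant factors (1,1,1,1,1,1,1).

The boundary map ∂_3: C_3 → C_2 sends each 3-simplex σ to the alternating sum Σ_i (−1)^i (σ with its i-th vertex removed). For instance
  ∂[0,2,4,5] = [2,4,5] − [0,4,5] + [0,2,5] − [0,2,4],
  ∂[0,2,4,7] = [2,4,7] − [0,4,7] + [0,2,7] − [0,2,4].
This gives a 11×5 integer matrix of rank 4; reducing to Smith normal form yields diagonal entries (1,1,1,1).

Now H_k = ker ∂_k / im ∂_{k+1}, so:

  H_0: rank C_0 − rank ∂_1 = 8 − 6 = 2, and the invariant factors of ∂_1 are all 1, so H_0 ≅ Z^2.
  H_1: rank ker ∂_1 − rank ∂_2 = (13 − 6) − 7 = 0, and the invariant factors of ∂_2 are all 1, so H_1 ≅ 0.
  H_2: rank ker ∂_2 − rank ∂_3 = (11 − 7) − 4 = 0, and the invariant factors of ∂_3 are all 1, so H_2 ≅ 0.
  H_3: rank ker ∂_3 − rank ∂_4 = (5 − 4) − 0 = 1, and there is no ∂_4, so H_3 ≅ Z.

As a check, the Euler characteristic is 8 − 13 + 11 − 5 = 1, which agrees with 2 − 0 + 0 − 1 = 1.
(K is a triangulation of the disjoint union of the 3-sphere S^3 and the 2-simplex.)

H_0 = Z^2,  H_1 = 0,  H_2 = 0,  H_3 = Z.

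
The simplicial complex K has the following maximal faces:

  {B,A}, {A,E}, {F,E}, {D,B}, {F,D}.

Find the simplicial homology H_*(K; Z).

H_0 = Z,  H_1 = Z.

K has 5 vertices, 5 edges.
rank ∂_0 = 0, rank ∂_1 = 4 ⇒ b_0 = 5 − 0 − 4 = 1; all invariant factors of ∂_1 are 1 so no torsion. So H_0 = Z.
rank ∂_1 = 4, rank ∂_2 = 0 ⇒ b_1 = 5 − 4 − 0 = 1. So H_1 = Z.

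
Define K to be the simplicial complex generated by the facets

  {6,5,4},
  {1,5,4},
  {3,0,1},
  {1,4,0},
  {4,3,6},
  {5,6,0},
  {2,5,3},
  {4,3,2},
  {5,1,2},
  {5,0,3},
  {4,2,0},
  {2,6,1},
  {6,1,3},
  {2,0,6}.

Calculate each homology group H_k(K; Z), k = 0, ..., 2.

Fix the vertex order 0 < 1 < 2 < 3 < 4 < 5 < 6 and write every simplex with vertices in increasing order. Then dim K = 2 and the simplices of K are:

  0-simplices (7): [0], [1], [2], [3], [4], [5], [6]
  1-simplices (21): [0,1], [0,2], [0,3], [0,4], [0,5], [0,6], [1,2], [1,3], [1,4], [1,5], [1,6], [2,3], [2,4], [2,5], [2,6], [3,4], [3,5], [3,6], [4,5], [4,6], [5,6]
  2-simplices (14): [0,1,3], [0,1,4], [0,2,4], [0,2,6], [0,3,5], [0,5,6], [1,2,5], [1,2,6], [1,3,6], [1,4,5], [2,3,4], [2,3,5], [3,4,6], [4,5,6]

Hence C_0 ≅ Z^7, C_1 ≅ Z^21, C_2 ≅ Z^14.

∂_1: C_1 → C_0 sends each edge [p,q] (with p < q) to q − p. For instance
  ∂[1,4] = [4] − [1].
This gives a 7×21 integer matrix of rank 6; reducing to Smith normal form yields diagonal entries (1,1,1,1,1,1).

Boundary ∂_2: C_2 → C_1 maps a triangle to the signed sum of its edges. For instance
  ∂[0,1,3] = [1,3] − [0,3] + [0,1],
  ∂[0,2,4] = [2,4] − [0,4] + [0,2].
The 21×14 boundary matrix has rank 13 and Smith normal form diag(1,1,1,1,1,1,1,1,1,1,1,1,1).

From H_k ≅ ker(∂_k) / im(∂_{k+1}) we obtain:

  H_0: rank C_0 − rank ∂_1 = 7 − 6 = 1, and the invariant factors of ∂_1 are all 1, so H_0 ≅ Z.
  H_1: rank ker ∂_1 − rank ∂_2 = (21 − 6) − 13 = 2, and the invariant factors of ∂_2 are all 1, so H_1 ≅ Z^2.
  H_2: rank ker ∂_2 − rank ∂_3 = (14 − 13) − 0 = 1, and there is no ∂_3, so H_2 ≅ Z.

As a check, the Euler characteristic is 7 − 21 + 14 = 0, which agrees with 1 − 2 + 1 = 0.

H_0 ≅ Z,  H_1 ≅ Z^2,  H_2 ≅ Z.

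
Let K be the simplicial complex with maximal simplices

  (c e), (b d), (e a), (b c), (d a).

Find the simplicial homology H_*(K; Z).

We work with the vertex ordering a < b < c < d < e. The simplices of K, each written with vertices in increasing order, are:

  0-simplices (5): a, b, c, d, e
  1-simplices (5): ad, ae, bc, bd, ce

giving chain groups C_0 ≅ Z^5, C_1 ≅ Z^5.

Boundary ∂_1: C_1 → C_0 is given by ∂[p,q] = [q] − [p].
As a 5×5 matrix over Z this has rank 4, with invariant factors (1,1,1,1).

Reading off H_k = ker ∂_k / im ∂_{k+1}:

  H_0: rank C_0 − rank ∂_1 = 5 − 4 = 1, and the invariant factors of ∂_1 are all 1, so H_0 ≅ Z.
  H_1: rank ker ∂_1 − rank ∂_2 = (5 − 4) − 0 = 1, and there is no ∂_2, so H_1 ≅ Z.

H_0 ≅ Z,  H_1 ≅ Z.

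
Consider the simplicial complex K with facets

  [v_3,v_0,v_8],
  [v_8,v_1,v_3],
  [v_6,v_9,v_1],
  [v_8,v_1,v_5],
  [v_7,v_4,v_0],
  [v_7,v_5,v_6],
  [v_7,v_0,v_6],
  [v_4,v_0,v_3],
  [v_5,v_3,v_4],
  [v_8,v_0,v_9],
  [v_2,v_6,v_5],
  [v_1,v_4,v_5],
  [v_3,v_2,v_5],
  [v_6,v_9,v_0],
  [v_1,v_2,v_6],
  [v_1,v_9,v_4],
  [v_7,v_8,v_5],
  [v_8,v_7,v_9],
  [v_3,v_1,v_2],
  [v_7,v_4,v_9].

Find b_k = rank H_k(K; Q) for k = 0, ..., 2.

Order the vertices as v_0 < v_1 < v_2 < v_3 < v_4 < v_5 < v_6 < v_7 < v_8 < v_9. Listing each simplex with vertices in this order, K has dimension 2 with simplices:

  0-simplices (10): [v_0], [v_1], [v_2], [v_3], [v_4], [v_5], [v_6], [v_7], [v_8], [v_9]
  1-simplices (30): (30 of them)
  2-simplices (20): (20 of them)

Hence C_0 ≅ Z^10, C_1 ≅ Z^30, C_2 ≅ Z^20.

The boundary map ∂_1: C_1 → C_0 maps an edge to its endpoints' difference, ∂[p,q] = q − p. For instance
  ∂[v_1,v_4] = [v_4] − [v_1].
As a 10×30 matrix over Z this has rank 9, with invariant factors (1,1,1,1,1,1,1,1,1).

Boundary ∂_2: C_2 → C_1 sends each 2-simplex [p,q,r] to [q,r] − [p,r] + [p,q]. For instance
  ∂[v_4,v_7,v_9] = [v_7,v_9] − [v_4,v_9] + [v_4,v_7],
  ∂[v_1,v_2,v_6] = [v_2,v_6] − [v_1,v_6] + [v_1,v_2].
The resulting 30×20 matrix has rank 20, and its Smith normal form has invariant factors (1,1,1,1,1,1,1,1,1,1,1,1,1,1,1,1,1,1,1,2).

Computing H_k = (kernel of ∂_k) / (image of ∂_{k+1}):

  H_0: rank C_0 − rank ∂_1 = 10 − 9 = 1, and the invariant factors of ∂_1 are all 1, so H_0 = Z.
  H_1: rank ker ∂_1 − rank ∂_2 = (30 − 9) − 20 = 1, and ∂_2 has invariant factor 2 > 1, so H_1 = Z ⊕ Z_2.
  H_2: rank ker ∂_2 − rank ∂_3 = (20 − 20) − 0 = 0, and there is no ∂_3, so H_2 = 0.

Hence the Betti numbers are b_0 = 1, b_1 = 1, b_2 = 0.

b_0 = 1, b_1 = 1, b_2 = 0.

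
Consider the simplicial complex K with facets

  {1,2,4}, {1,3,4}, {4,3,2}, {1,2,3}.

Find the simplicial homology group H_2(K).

We work with the vertex ordering 1 < 2 < 3 < 4. The simplices of K, each written with vertices in increasing order, are:

  0-simplices (4): [1], [2], [3], [4]
  1-simplices (6): [1,2], [1,3], [1,4], [2,3], [2,4], [3,4]
  2-simplices (4): [1,2,3], [1,2,4], [1,3,4], [2,3,4]

so the chain groups are C_0 ≅ Z^4, C_1 ≅ Z^6, C_2 ≅ Z^4.

The boundary map ∂_1: C_1 → C_0 maps an edge to its endpoints' difference, ∂[p,q] = q − p.
The resulting 4×6 matrix has rank 3, and its Smith normal form has invariant factors (1,1,1).

∂_2: C_2 → C_1 acts by ∂[p,q,r] = [q,r] − [p,r] + [p,q]. For instance
  ∂[1,3,4] = [3,4] − [1,4] + [1,3],
  ∂[1,2,3] = [2,3] − [1,3] + [1,2].
The 6×4 boundary matrix has rank 3 and Smith normal form diag(1,1,1).

From H_k ≅ ker(∂_k) / im(∂_{k+1}) we obtain:

  H_2: rank ker ∂_2 − rank ∂_3 = (4 − 3) − 0 = 1, and there is no ∂_3, so H_2 ≅ Z.

H_2 = Z.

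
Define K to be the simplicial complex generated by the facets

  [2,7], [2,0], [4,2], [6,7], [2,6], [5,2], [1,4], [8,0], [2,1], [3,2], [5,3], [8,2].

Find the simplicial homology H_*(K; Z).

Fix the vertex order 0 < 1 < 2 < 3 < 4 < 5 < 6 < 7 < 8 and write every simplex with vertices in increasing order. Then dim K = 1 and the simplices of K are:

  0-simplices (9): [0], [1], [2], [3], [4], [5], [6], [7], [8]
  1-simplices (12): [0,2], [0,8], [1,2], [1,4], [2,3], [2,4], [2,5], [2,6], [2,7], [2,8], [3,5], [6,7]

Hence C_0 ≅ Z^9, C_1 ≅ Z^12.

∂_1: C_1 → C_0 is given by ∂[p,q] = [q] − [p].
The resulting 9×12 matrix has rank 8, and its Smith normal form has invariant factors (1,1,1,1,1,1,1,1).

Reading off H_k = ker ∂_k / im ∂_{k+1}:

  H_0: rank C_0 − rank ∂_1 = 9 − 8 = 1, and the invariant factors of ∂_1 are all 1, so H_0 ≅ Z.
  H_1: rank ker ∂_1 − rank ∂_2 = (12 − 8) − 0 = 4, and there is no ∂_2, so H_1 ≅ Z^4.

As a check, the Euler characteristic is 9 − 12 = -3, which agrees with 1 − 4 = -3.

H_0 ≅ Z,  H_1 ≅ Z^4.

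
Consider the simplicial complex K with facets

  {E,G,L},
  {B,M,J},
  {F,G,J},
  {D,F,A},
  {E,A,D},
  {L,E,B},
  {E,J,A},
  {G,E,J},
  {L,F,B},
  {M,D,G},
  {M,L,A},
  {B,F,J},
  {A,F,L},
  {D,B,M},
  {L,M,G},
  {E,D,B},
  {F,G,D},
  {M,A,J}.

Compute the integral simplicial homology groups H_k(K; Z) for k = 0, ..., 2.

H_0 ≅ Z,  H_1 ≅ Z^2,  H_2 ≅ Z.

Fix the vertex order A < B < D < E < F < G < J < L < M and write every simplex with vertices in increasing order. Then dim K = 2 and the simplices of K are:

  0-simplices (9): A, B, D, E, F, G, J, L, M
  1-simplices (27): AD, AE, AF, AJ, AL, AM, BD, BE, BF, BJ, BL, BM, DE, DF, DG, DM, EG, EJ, EL, FG, FJ, FL, GJ, GL, GM, JM, LM
  2-simplices (18): ADE, ADF, AEJ, AFL, AJM, ALM, BDE, BDM, BEL, BFJ, BFL, BJM, DFG, DGM, EGJ, EGL, FGJ, GLM

giving chain groups C_0 ≅ Z^9, C_1 ≅ Z^27, C_2 ≅ Z^18.

∂_1: C_1 → C_0 maps an edge to its endpoints' difference, ∂[p,q] = q − p. For instance
  ∂BD = D − B.
The resulting 9×27 matrix has rank 8, and its Smith normal form has invariant factors (1,1,1,1,1,1,1,1).

Boundary ∂_2: C_2 → C_1 maps a triangle to the signed sum of its edges. For instance
  ∂ALM = LM − AM + AL,
  ∂FGJ = GJ − FJ + FG.
This gives a 27×18 integer matrix of rank 17; reducing to Smith normal form yields diagonal entries (1,1,1,1,1,1,1,1,1,1,1,1,1,1,1,1,1).

Reading off H_k = ker ∂_k / im ∂_{k+1}:

  H_0: rank C_0 − rank ∂_1 = 9 − 8 = 1, and the invariant factors of ∂_1 are all 1, so H_0 ≅ Z.
  H_1: rank ker ∂_1 − rank ∂_2 = (27 − 8) − 17 = 2, and the invariant factors of ∂_2 are all 1, so H_1 ≅ Z^2.
  H_2: rank ker ∂_2 − rank ∂_3 = (18 − 17) − 0 = 1, and there is no ∂_3, so H_2 ≅ Z.

(K is a triangulation of the torus T^2.)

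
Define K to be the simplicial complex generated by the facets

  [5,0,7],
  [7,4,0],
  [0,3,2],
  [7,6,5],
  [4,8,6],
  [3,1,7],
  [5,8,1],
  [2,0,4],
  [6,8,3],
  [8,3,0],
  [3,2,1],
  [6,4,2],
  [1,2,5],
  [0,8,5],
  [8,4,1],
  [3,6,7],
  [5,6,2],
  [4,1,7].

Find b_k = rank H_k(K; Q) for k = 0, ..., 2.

We work with the vertex ordering 0 < 1 < 2 < 3 < 4 < 5 < 6 < 7 < 8. The simplices of K, each written with vertices in increasing order, are:

  0-simplices (9): [0], [1], [2], [3], [4], [5], [6], [7], [8]
  1-simplices (27): (27 of them)
  2-simplices (18): [0,2,3], [0,2,4], [0,3,8], [0,4,7], [0,5,7], [0,5,8], [1,2,3], [1,2,5], [1,3,7], [1,4,7], [1,4,8], [1,5,8], [2,4,6], [2,5,6], [3,6,7], [3,6,8], [4,6,8], [5,6,7]

so the chain groups are C_0 ≅ Z^9, C_1 ≅ Z^27, C_2 ≅ Z^18.

The boundary map ∂_1: C_1 → C_0 maps an edge to its endpoints' difference, ∂[p,q] = q − p.
The resulting 9×27 matrix has rank 8, and its Smith normal form has invariant factors (1,1,1,1,1,1,1,1).

The boundary map ∂_2: C_2 → C_1 acts by ∂[p,q,r] = [q,r] − [p,r] + [p,q]. For instance
  ∂[1,4,7] = [4,7] − [1,7] + [1,4],
  ∂[1,2,3] = [2,3] − [1,3] + [1,2].
The 27×18 boundary matrix has rank 17 and Smith normal form diag(1,1,1,1,1,1,1,1,1,1,1,1,1,1,1,1,1).

Reading off H_k = ker ∂_k / im ∂_{k+1}:

  H_0: rank C_0 − rank ∂_1 = 9 − 8 = 1, and the invariant factors of ∂_1 are all 1, so H_0 = Z.
  H_1: rank ker ∂_1 − rank ∂_2 = (27 − 8) − 17 = 2, and the invariant factors of ∂_2 are all 1, so H_1 = Z^2.
  H_2: rank ker ∂_2 − rank ∂_3 = (18 − 17) − 0 = 1, and there is no ∂_3, so H_2 = Z.

Hence the Betti numbers are b_0 = 1, b_1 = 2, b_2 = 1.

b_0 = 1, b_1 = 2, b_2 = 1.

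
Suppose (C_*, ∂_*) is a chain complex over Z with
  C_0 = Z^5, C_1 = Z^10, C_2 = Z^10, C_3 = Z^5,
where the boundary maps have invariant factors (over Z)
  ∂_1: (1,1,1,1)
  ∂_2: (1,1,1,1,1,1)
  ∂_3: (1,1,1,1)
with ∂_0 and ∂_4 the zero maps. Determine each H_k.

H_0 = Z,  H_1 = 0,  H_2 = 0,  H_3 = Z.

H_0: b_0 = 5 − 0 − 4 = 1; torsion from ∂_1 factors > 1: none. So H_0 = Z.
H_1: b_1 = 10 − 4 − 6 = 0; torsion from ∂_2 factors > 1: none. So H_1 = 0.
H_2: b_2 = 10 − 6 − 4 = 0; torsion from ∂_3 factors > 1: none. So H_2 = 0.
H_3: b_3 = 5 − 4 − 0 = 1; torsion from ∂_4 factors > 1: none. So H_3 = Z.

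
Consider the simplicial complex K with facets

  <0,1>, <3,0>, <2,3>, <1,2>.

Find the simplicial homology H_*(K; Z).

We work with the vertex ordering 0 < 1 < 2 < 3. The simplices of K, each written with vertices in increasing order, are:

  0-simplices (4): [0], [1], [2], [3]
  1-simplices (4): [0,1], [0,3], [1,2], [2,3]

Hence C_0 ≅ Z^4, C_1 ≅ Z^4.

∂_1: C_1 → C_0 is given by ∂[p,q] = [q] − [p].
This gives a 4×4 integer matrix of rank 3; reducing to Smith normal form yields diagonal entries (1,1,1).

Computing H_k = (kernel of ∂_k) / (image of ∂_{k+1}):

  H_0: rank C_0 − rank ∂_1 = 4 − 3 = 1, and the invariant factors of ∂_1 are all 1, so H_0 ≅ Z.
  H_1: rank ker ∂_1 − rank ∂_2 = (4 − 3) − 0 = 1, and there is no ∂_2, so H_1 ≅ Z.

(K is a triangulation of the circle S^1.)

H_0 ≅ Z,  H_1 ≅ Z.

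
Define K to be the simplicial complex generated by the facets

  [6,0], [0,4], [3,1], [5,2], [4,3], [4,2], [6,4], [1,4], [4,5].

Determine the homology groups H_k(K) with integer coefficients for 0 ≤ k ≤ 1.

H_0 ≅ Z,  H_1 ≅ Z^3.

We work with the vertex ordering 0 < 1 < 2 < 3 < 4 < 5 < 6. The simplices of K, each written with vertices in increasing order, are:

  0-simplices (7): [0], [1], [2], [3], [4], [5], [6]
  1-simplices (9): [0,4], [0,6], [1,3], [1,4], [2,4], [2,5], [3,4], [4,5], [4,6]

so the chain groups are C_0 ≅ Z^7, C_1 ≅ Z^9.

The boundary map ∂_1: C_1 → C_0 sends each edge [p,q] (with p < q) to q − p. For instance
  ∂[0,6] = [6] − [0].
This gives a 7×9 integer matrix of rank 6; reducing to Smith normal form yields diagonal entries (1,1,1,1,1,1).

Computing H_k = (kernel of ∂_k) / (image of ∂_{k+1}):

  H_0: rank C_0 − rank ∂_1 = 7 − 6 = 1, and the invariant factors of ∂_1 are all 1, so H_0 ≅ Z.
  H_1: rank ker ∂_1 − rank ∂_2 = (9 − 6) − 0 = 3, and there is no ∂_2, so H_1 ≅ Z^3.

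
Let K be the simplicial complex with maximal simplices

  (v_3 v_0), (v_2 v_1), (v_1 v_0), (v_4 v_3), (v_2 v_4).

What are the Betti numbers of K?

We work with the vertex ordering v_0 < v_1 < v_2 < v_3 < v_4. The simplices of K, each written with vertices in increasing order, are:

  0-simplices (5): [v_0], [v_1], [v_2], [v_3], [v_4]
  1-simplices (5): [v_0,v_1], [v_0,v_3], [v_1,v_2], [v_2,v_4], [v_3,v_4]

Hence C_0 ≅ Z^5, C_1 ≅ Z^5.

The boundary map ∂_1: C_1 → C_0 is given by ∂[p,q] = [q] − [p]. For instance
  ∂[v_0,v_3] = [v_3] − [v_0].
As a 5×5 matrix over Z this has rank 4, with invariant factors (1,1,1,1).

Reading off H_k = ker ∂_k / im ∂_{k+1}:

  H_0: rank C_0 − rank ∂_1 = 5 − 4 = 1, and the invariant factors of ∂_1 are all 1, so H_0 ≅ Z.
  H_1: rank ker ∂_1 − rank ∂_2 = (5 − 4) − 0 = 1, and there is no ∂_2, so H_1 ≅ Z.

As a check, the Euler characteristic is 5 − 5 = 0, which agrees with 1 − 1 = 0.
(K is a triangulation of the circle S^1.)

Hence the Betti numbers are b_0 = 1, b_1 = 1.

b_0 = 1, b_1 = 1.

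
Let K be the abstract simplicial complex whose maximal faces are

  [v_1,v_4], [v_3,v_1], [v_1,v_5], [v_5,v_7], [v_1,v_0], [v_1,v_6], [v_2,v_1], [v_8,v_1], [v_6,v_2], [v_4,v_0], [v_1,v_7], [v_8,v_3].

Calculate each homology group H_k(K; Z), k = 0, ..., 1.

K has 9 vertices, 12 edges.
rank ∂_0 = 0, rank ∂_1 = 8 ⇒ b_0 = 9 − 0 − 8 = 1; all invariant factors of ∂_1 are 1 so no torsion. So H_0 = Z.
rank ∂_1 = 8, rank ∂_2 = 0 ⇒ b_1 = 12 − 8 − 0 = 4. So H_1 = Z^4.

H_0 ≅ Z,  H_1 ≅ Z^4.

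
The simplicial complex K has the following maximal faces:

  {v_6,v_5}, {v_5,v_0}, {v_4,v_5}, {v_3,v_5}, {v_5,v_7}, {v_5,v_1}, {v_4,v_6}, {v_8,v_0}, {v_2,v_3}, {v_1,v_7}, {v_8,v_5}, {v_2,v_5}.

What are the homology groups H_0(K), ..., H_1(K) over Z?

Fix the vertex order v_0 < v_1 < v_2 < v_3 < v_4 < v_5 < v_6 < v_7 < v_8 and write every simplex with vertices in increasing order. Then dim K = 1 and the simplices of K are:

  0-simplices (9): [v_0], [v_1], [v_2], [v_3], [v_4], [v_5], [v_6], [v_7], [v_8]
  1-simplices (12): [v_0,v_5], [v_0,v_8], [v_1,v_5], [v_1,v_7], [v_2,v_3], [v_2,v_5], [v_3,v_5], [v_4,v_5], [v_4,v_6], [v_5,v_6], [v_5,v_7], [v_5,v_8]

giving chain groups C_0 ≅ Z^9, C_1 ≅ Z^12.

Boundary ∂_1: C_1 → C_0 sends each edge [p,q] (with p < q) to q − p.
This gives a 9×12 integer matrix of rank 8; reducing to Smith normal form yields diagonal entries (1,1,1,1,1,1,1,1).

Computing H_k = (kernel of ∂_k) / (image of ∂_{k+1}):

  H_0: rank C_0 − rank ∂_1 = 9 − 8 = 1, and the invariant factors of ∂_1 are all 1, so H_0 ≅ Z.
  H_1: rank ker ∂_1 − rank ∂_2 = (12 − 8) − 0 = 4, and there is no ∂_2, so H_1 ≅ Z^4.

As a check, the Euler characteristic is 9 − 12 = -3, which agrees with 1 − 4 = -3.
(K is a triangulation of a wedge of 4 circles.)

H_0 ≅ Z,  H_1 ≅ Z^4.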